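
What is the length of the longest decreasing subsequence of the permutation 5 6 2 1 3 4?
3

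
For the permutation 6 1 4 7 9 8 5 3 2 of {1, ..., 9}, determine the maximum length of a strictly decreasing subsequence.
5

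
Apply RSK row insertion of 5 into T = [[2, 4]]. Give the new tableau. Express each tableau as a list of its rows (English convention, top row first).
5 is larger than every entry of row 1, so it is appended to row 1. The new tableau is [[2, 4, 5]].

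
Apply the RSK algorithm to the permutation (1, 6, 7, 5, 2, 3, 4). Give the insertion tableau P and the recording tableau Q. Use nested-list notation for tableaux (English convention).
P = [[1, 2, 3, 4], [5, 7], [6]], Q = [[1, 2, 3, 7], [4, 6], [5]]

Insert each entry of the permutation into P by Schensted row insertion, recording in Q the position of each new cell.

Insert 1: appended to row 1. P = [[1]].
Insert 6: appended to row 1. P = [[1, 6]].
Insert 7: appended to row 1. P = [[1, 6, 7]].
Insert 5: 5 bumps 6 from row 1; 6 starts row 2. P = [[1, 5, 7], [6]].
Insert 2: 2 bumps 5 from row 1; 5 bumps 6 from row 2; 6 starts row 3. P = [[1, 2, 7], [5], [6]].
Insert 3: 3 bumps 7 from row 1; 7 appends to row 2. P = [[1, 2, 3], [5, 7], [6]].
Insert 4: appended to row 1. P = [[1, 2, 3, 4], [5, 7], [6]].

So P = [[1, 2, 3, 4], [5, 7], [6]], Q = [[1, 2, 3, 7], [4, 6], [5]].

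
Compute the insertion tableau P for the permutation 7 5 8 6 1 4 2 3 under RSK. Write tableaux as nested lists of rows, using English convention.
Insert 7: appended to row 1. P = [[7]].
Insert 5: 5 bumps 7 from row 1; 7 starts row 2. P = [[5], [7]].
Insert 8: appended to row 1. P = [[5, 8], [7]].
Insert 6: 6 bumps 8 from row 1; 8 appends to row 2. P = [[5, 6], [7, 8]].
Insert 1: 1 bumps 5 from row 1; 5 bumps 7 from row 2; 7 starts row 3. P = [[1, 6], [5, 8], [7]].
Insert 4: 4 bumps 6 from row 1; 6 bumps 8 from row 2; 8 appends to row 3. P = [[1, 4], [5, 6], [7, 8]].
Insert 2: 2 bumps 4 from row 1; 4 bumps 5 from row 2; 5 bumps 7 from row 3; 7 starts row 4. P = [[1, 2], [4, 6], [5, 8], [7]].
Insert 3: appended to row 1. P = [[1, 2, 3], [4, 6], [5, 8], [7]].

So P = [[1, 2, 3], [4, 6], [5, 8], [7]].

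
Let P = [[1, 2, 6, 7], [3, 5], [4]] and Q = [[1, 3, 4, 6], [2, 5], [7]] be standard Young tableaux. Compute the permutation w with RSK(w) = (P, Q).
4 1 5 6 3 7 2

Reverse the RSK construction: for i from n down to 1, find the cell of Q containing i, remove the entry at that cell from P, and reverse-bump it up through P; the value ejected from row 1 is w(i).

Step i=7: Q has 7 at row 3, column 1; remove 4 from row 3 of P and reverse-bump: 4 enters row 2 and ejects 3; 3 enters row 1 and ejects 2. So w(7) = 2. P is now [[1, 3, 6, 7], [4, 5]].
Step i=6: Q has 6 at row 1, column 4; remove that cell from P, ejecting 7. So w(6) = 7. P is now [[1, 3, 6], [4, 5]].
Step i=5: Q has 5 at row 2, column 2; remove 5 from row 2 of P and reverse-bump: 5 enters row 1 and ejects 3. So w(5) = 3. P is now [[1, 5, 6], [4]].
Step i=4: Q has 4 at row 1, column 3; remove that cell from P, ejecting 6. So w(4) = 6. P is now [[1, 5], [4]].
Step i=3: Q has 3 at row 1, column 2; remove that cell from P, ejecting 5. So w(3) = 5. P is now [[1], [4]].
Step i=2: Q has 2 at row 2, column 1; remove 4 from row 2 of P and reverse-bump: 4 enters row 1 and ejects 1. So w(2) = 1. P is now [[4]].
Step i=1: Q has 1 at row 1, column 1; remove that cell from P, ejecting 4. So w(1) = 4. P is now [].

So w = 4 1 5 6 3 7 2.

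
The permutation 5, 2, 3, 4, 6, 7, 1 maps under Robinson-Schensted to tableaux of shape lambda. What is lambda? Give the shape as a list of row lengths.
[5, 1, 1]

RSK row insertion gives P = [[1, 3, 4, 6, 7], [2], [5]], which has shape [5, 1, 1].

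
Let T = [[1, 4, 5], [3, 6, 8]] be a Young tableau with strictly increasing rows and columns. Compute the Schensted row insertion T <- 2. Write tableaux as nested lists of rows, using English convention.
[[1, 2, 5], [3, 4, 8], [6]]

In row 1, 2 replaces 4 (the leftmost entry greater than 2); 4 is bumped to row 2. In row 2, 4 replaces 6 (the leftmost entry greater than 4); 6 is bumped to row 3. 6 starts a new row 3. The new tableau is [[1, 2, 5], [3, 4, 8], [6]].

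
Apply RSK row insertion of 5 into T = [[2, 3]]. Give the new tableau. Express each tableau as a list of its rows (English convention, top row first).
5 is larger than every entry of row 1, so it is appended to row 1. The new tableau is [[2, 3, 5]].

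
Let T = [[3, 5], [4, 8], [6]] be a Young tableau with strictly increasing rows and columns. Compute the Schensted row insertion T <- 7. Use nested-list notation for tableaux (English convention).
7 is larger than every entry of row 1, so it is appended to row 1. The new tableau is [[3, 5, 7], [4, 8], [6]].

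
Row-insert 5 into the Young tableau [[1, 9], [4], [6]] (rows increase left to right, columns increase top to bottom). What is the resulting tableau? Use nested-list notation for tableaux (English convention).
[[1, 5], [4, 9], [6]]

In row 1, 5 replaces 9 (the leftmost entry greater than 5); 9 is bumped to row 2. 9 is appended to row 2. The new tableau is [[1, 5], [4, 9], [6]].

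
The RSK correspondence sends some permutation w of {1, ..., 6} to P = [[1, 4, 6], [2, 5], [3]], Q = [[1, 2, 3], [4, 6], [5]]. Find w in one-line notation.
3 5 6 2 1 4

Reverse the RSK construction: for i from n down to 1, find the cell of Q containing i, remove the entry at that cell from P, and reverse-bump it up through P; the value ejected from row 1 is w(i).

Step i=6: Q has 6 at row 2, column 2; remove 5 from row 2 of P and reverse-bump: 5 enters row 1 and ejects 4. So w(6) = 4. P is now [[1, 5, 6], [2], [3]].
Step i=5: Q has 5 at row 3, column 1; remove 3 from row 3 of P and reverse-bump: 3 enters row 2 and ejects 2; 2 enters row 1 and ejects 1. So w(5) = 1. P is now [[2, 5, 6], [3]].
Step i=4: Q has 4 at row 2, column 1; remove 3 from row 2 of P and reverse-bump: 3 enters row 1 and ejects 2. So w(4) = 2. P is now [[3, 5, 6]].
Step i=3: Q has 3 at row 1, column 3; remove that cell from P, ejecting 6. So w(3) = 6. P is now [[3, 5]].
Step i=2: Q has 2 at row 1, column 2; remove that cell from P, ejecting 5. So w(2) = 5. P is now [[3]].
Step i=1: Q has 1 at row 1, column 1; remove that cell from P, ejecting 3. So w(1) = 3. P is now [].

So w = 3 5 6 2 1 4.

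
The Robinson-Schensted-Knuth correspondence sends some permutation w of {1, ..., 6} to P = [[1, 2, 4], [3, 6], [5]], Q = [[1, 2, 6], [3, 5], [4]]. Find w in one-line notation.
5 6 3 1 2 4

Reverse the RSK construction: for i from n down to 1, find the cell of Q containing i, remove the entry at that cell from P, and reverse-bump it up through P; the value ejected from row 1 is w(i).

Step i=6: Q has 6 at row 1, column 3; remove that cell from P, ejecting 4. So w(6) = 4. P is now [[1, 2], [3, 6], [5]].
Step i=5: Q has 5 at row 2, column 2; remove 6 from row 2 of P and reverse-bump: 6 enters row 1 and ejects 2. So w(5) = 2. P is now [[1, 6], [3], [5]].
Step i=4: Q has 4 at row 3, column 1; remove 5 from row 3 of P and reverse-bump: 5 enters row 2 and ejects 3; 3 enters row 1 and ejects 1. So w(4) = 1. P is now [[3, 6], [5]].
Step i=3: Q has 3 at row 2, column 1; remove 5 from row 2 of P and reverse-bump: 5 enters row 1 and ejects 3. So w(3) = 3. P is now [[5, 6]].
Step i=2: Q has 2 at row 1, column 2; remove that cell from P, ejecting 6. So w(2) = 6. P is now [[5]].
Step i=1: Q has 1 at row 1, column 1; remove that cell from P, ejecting 5. So w(1) = 5. P is now [].

So w = 5 6 3 1 2 4.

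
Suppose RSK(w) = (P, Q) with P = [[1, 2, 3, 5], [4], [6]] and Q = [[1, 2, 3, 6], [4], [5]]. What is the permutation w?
1 2 6 4 3 5

Reverse RSK: for i = n, n-1, ..., 1, locate i in Q, remove the corresponding corner cell from P, and reverse-bump its entry up through P; the value ejected from row 1 is w(i).

So w = 1 2 6 4 3 5.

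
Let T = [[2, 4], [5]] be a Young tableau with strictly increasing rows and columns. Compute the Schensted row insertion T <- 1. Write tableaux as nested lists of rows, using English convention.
[[1, 4], [2], [5]]

In row 1, 1 replaces 2 (the leftmost entry greater than 1); 2 is bumped to row 2. In row 2, 2 replaces 5 (the leftmost entry greater than 2); 5 is bumped to row 3. 5 starts a new row 3. The new tableau is [[1, 4], [2], [5]].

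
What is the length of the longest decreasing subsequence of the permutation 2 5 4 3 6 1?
4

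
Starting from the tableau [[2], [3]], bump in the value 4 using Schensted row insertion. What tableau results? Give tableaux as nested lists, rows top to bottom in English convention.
4 is larger than every entry of row 1, so it is appended to row 1. The new tableau is [[2, 4], [3]].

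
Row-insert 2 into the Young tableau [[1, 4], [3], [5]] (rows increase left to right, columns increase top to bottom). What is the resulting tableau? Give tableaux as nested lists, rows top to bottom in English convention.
[[1, 2], [3, 4], [5]]

In row 1, 2 replaces 4 (the leftmost entry greater than 2); 4 is bumped to row 2. 4 is appended to row 2. The new tableau is [[1, 2], [3, 4], [5]].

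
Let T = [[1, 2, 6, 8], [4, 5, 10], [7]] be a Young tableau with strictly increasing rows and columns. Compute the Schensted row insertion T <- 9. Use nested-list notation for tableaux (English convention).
[[1, 2, 6, 8, 9], [4, 5, 10], [7]]

9 is larger than every entry of row 1, so it is appended to row 1. The new tableau is [[1, 2, 6, 8, 9], [4, 5, 10], [7]].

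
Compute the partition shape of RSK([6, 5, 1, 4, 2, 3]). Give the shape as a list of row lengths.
Row-insert each entry into an empty tableau.

After inserting 6: P = [[6]].
After inserting 5: P = [[5], [6]].
After inserting 1: P = [[1], [5], [6]].
After inserting 4: P = [[1, 4], [5], [6]].
After inserting 2: P = [[1, 2], [4], [5], [6]].
After inserting 3: P = [[1, 2, 3], [4], [5], [6]].

The final insertion tableau P = [[1, 2, 3], [4], [5], [6]] has shape [3, 1, 1, 1].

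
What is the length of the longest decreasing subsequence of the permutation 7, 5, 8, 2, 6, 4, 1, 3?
4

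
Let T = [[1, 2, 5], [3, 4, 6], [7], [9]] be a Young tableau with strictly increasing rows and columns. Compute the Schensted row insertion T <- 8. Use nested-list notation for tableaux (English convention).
8 is larger than every entry of row 1, so it is appended to row 1. The new tableau is [[1, 2, 5, 8], [3, 4, 6], [7], [9]].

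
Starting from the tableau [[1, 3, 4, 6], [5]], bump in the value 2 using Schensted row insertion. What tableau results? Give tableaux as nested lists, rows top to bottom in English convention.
In row 1, 2 replaces 3 (the leftmost entry greater than 2); 3 is bumped to row 2. In row 2, 3 replaces 5 (the leftmost entry greater than 3); 5 is bumped to row 3. 5 starts a new row 3. The new tableau is [[1, 2, 4, 6], [3], [5]].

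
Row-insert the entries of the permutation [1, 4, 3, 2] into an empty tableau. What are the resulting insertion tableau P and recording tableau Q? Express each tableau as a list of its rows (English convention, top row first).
Insert each entry of the permutation into P by Schensted row insertion, recording in Q the position of each new cell.

Insert 1: appended to row 1. P = [[1]].
Insert 4: appended to row 1. P = [[1, 4]].
Insert 3: 3 bumps 4 from row 1; 4 starts row 2. P = [[1, 3], [4]].
Insert 2: 2 bumps 3 from row 1; 3 bumps 4 from row 2; 4 starts row 3. P = [[1, 2], [3], [4]].

So P = [[1, 2], [3], [4]], Q = [[1, 2], [3], [4]].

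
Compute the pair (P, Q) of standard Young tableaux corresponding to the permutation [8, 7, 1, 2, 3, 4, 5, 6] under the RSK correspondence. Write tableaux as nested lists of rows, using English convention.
P = [[1, 2, 3, 4, 5, 6], [7], [8]], Q = [[1, 4, 5, 6, 7, 8], [2], [3]]

Insert each entry of the permutation into P by Schensted row insertion, recording in Q the position of each new cell.

After inserting 8: P = [[8]].
After inserting 7: P = [[7], [8]].
After inserting 1: P = [[1], [7], [8]].
After inserting 2: P = [[1, 2], [7], [8]].
After inserting 3: P = [[1, 2, 3], [7], [8]].
After inserting 4: P = [[1, 2, 3, 4], [7], [8]].
After inserting 5: P = [[1, 2, 3, 4, 5], [7], [8]].
After inserting 6: P = [[1, 2, 3, 4, 5, 6], [7], [8]].

So P = [[1, 2, 3, 4, 5, 6], [7], [8]], Q = [[1, 4, 5, 6, 7, 8], [2], [3]].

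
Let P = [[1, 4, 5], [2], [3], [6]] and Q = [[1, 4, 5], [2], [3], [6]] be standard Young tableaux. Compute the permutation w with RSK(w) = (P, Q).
6 3 2 4 5 1

Reverse the RSK construction: for i from n down to 1, find the cell of Q containing i, remove the entry at that cell from P, and reverse-bump it up through P; the value ejected from row 1 is w(i).

Step i=6: Q has 6 at row 4, column 1; remove 6 from row 4 of P and reverse-bump: 6 enters row 3 and ejects 3; 3 enters row 2 and ejects 2; 2 enters row 1 and ejects 1. So w(6) = 1. P is now [[2, 4, 5], [3], [6]].
Step i=5: Q has 5 at row 1, column 3; remove that cell from P, ejecting 5. So w(5) = 5. P is now [[2, 4], [3], [6]].
Step i=4: Q has 4 at row 1, column 2; remove that cell from P, ejecting 4. So w(4) = 4. P is now [[2], [3], [6]].
Step i=3: Q has 3 at row 3, column 1; remove 6 from row 3 of P and reverse-bump: 6 enters row 2 and ejects 3; 3 enters row 1 and ejects 2. So w(3) = 2. P is now [[3], [6]].
Step i=2: Q has 2 at row 2, column 1; remove 6 from row 2 of P and reverse-bump: 6 enters row 1 and ejects 3. So w(2) = 3. P is now [[6]].
Step i=1: Q has 1 at row 1, column 1; remove that cell from P, ejecting 6. So w(1) = 6. P is now [].

So w = 6 3 2 4 5 1.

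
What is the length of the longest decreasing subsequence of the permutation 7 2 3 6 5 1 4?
4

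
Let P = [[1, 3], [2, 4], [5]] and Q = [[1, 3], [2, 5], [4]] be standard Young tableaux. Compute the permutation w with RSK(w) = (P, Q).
5 2 4 1 3

Reverse RSK: for i = n, n-1, ..., 1, locate i in Q, remove the corresponding corner cell from P, and reverse-bump its entry up through P; the value ejected from row 1 is w(i).

So w = 5 2 4 1 3.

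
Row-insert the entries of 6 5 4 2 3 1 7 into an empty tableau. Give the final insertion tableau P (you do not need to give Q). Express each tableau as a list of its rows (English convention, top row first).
P = [[1, 3, 7], [2], [4], [5], [6]]

After inserting 6: P = [[6]].
After inserting 5: P = [[5], [6]].
After inserting 4: P = [[4], [5], [6]].
After inserting 2: P = [[2], [4], [5], [6]].
After inserting 3: P = [[2, 3], [4], [5], [6]].
After inserting 1: P = [[1, 3], [2], [4], [5], [6]].
After inserting 7: P = [[1, 3, 7], [2], [4], [5], [6]].

So P = [[1, 3, 7], [2], [4], [5], [6]].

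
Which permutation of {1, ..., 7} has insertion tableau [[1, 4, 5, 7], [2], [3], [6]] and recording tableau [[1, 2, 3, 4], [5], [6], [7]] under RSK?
3 4 6 7 5 2 1

Reverse the RSK construction: for i from n down to 1, find the cell of Q containing i, remove the entry at that cell from P, and reverse-bump it up through P; the value ejected from row 1 is w(i).

Step i=7: Q has 7 at row 4, column 1; remove 6 from row 4 of P and reverse-bump: 6 enters row 3 and ejects 3; 3 enters row 2 and ejects 2; 2 enters row 1 and ejects 1. So w(7) = 1. P is now [[2, 4, 5, 7], [3], [6]].
Step i=6: Q has 6 at row 3, column 1; remove 6 from row 3 of P and reverse-bump: 6 enters row 2 and ejects 3; 3 enters row 1 and ejects 2. So w(6) = 2. P is now [[3, 4, 5, 7], [6]].
Step i=5: Q has 5 at row 2, column 1; remove 6 from row 2 of P and reverse-bump: 6 enters row 1 and ejects 5. So w(5) = 5. P is now [[3, 4, 6, 7]].
Step i=4: Q has 4 at row 1, column 4; remove that cell from P, ejecting 7. So w(4) = 7. P is now [[3, 4, 6]].
Step i=3: Q has 3 at row 1, column 3; remove that cell from P, ejecting 6. So w(3) = 6. P is now [[3, 4]].
Step i=2: Q has 2 at row 1, column 2; remove that cell from P, ejecting 4. So w(2) = 4. P is now [[3]].
Step i=1: Q has 1 at row 1, column 1; remove that cell from P, ejecting 3. So w(1) = 3. P is now [].

So w = 3 4 6 7 5 2 1.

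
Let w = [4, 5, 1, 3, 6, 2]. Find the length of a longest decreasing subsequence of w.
3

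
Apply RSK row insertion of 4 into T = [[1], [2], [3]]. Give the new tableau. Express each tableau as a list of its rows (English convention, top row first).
4 is larger than every entry of row 1, so it is appended to row 1. The new tableau is [[1, 4], [2], [3]].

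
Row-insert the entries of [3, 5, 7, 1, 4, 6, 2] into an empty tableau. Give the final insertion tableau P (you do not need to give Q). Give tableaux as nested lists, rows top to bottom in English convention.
Insert 3: appended to row 1. P = [[3]].
Insert 5: appended to row 1. P = [[3, 5]].
Insert 7: appended to row 1. P = [[3, 5, 7]].
Insert 1: 1 bumps 3 from row 1; 3 starts row 2. P = [[1, 5, 7], [3]].
Insert 4: 4 bumps 5 from row 1; 5 appends to row 2. P = [[1, 4, 7], [3, 5]].
Insert 6: 6 bumps 7 from row 1; 7 appends to row 2. P = [[1, 4, 6], [3, 5, 7]].
Insert 2: 2 bumps 4 from row 1; 4 bumps 5 from row 2; 5 starts row 3. P = [[1, 2, 6], [3, 4, 7], [5]].

So P = [[1, 2, 6], [3, 4, 7], [5]].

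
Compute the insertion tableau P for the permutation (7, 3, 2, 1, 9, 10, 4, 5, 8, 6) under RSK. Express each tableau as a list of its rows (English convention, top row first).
After inserting 7: P = [[7]].
After inserting 3: P = [[3], [7]].
After inserting 2: P = [[2], [3], [7]].
After inserting 1: P = [[1], [2], [3], [7]].
After inserting 9: P = [[1, 9], [2], [3], [7]].
After inserting 10: P = [[1, 9, 10], [2], [3], [7]].
After inserting 4: P = [[1, 4, 10], [2, 9], [3], [7]].
After inserting 5: P = [[1, 4, 5], [2, 9, 10], [3], [7]].
After inserting 8: P = [[1, 4, 5, 8], [2, 9, 10], [3], [7]].
After inserting 6: P = [[1, 4, 5, 6], [2, 8, 10], [3, 9], [7]].

So P = [[1, 4, 5, 6], [2, 8, 10], [3, 9], [7]].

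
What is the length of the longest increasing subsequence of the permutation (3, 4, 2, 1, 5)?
3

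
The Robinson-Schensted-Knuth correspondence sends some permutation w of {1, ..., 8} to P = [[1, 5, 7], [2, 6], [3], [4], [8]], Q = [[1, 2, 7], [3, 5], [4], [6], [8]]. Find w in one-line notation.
Reverse the RSK construction: for i from n down to 1, find the cell of Q containing i, remove the entry at that cell from P, and reverse-bump it up through P; the value ejected from row 1 is w(i).

Step i=8: Q has 8 at row 5, column 1; remove 8 from row 5 of P and reverse-bump: 8 enters row 4 and ejects 4; 4 enters row 3 and ejects 3; 3 enters row 2 and ejects 2; 2 enters row 1 and ejects 1. So w(8) = 1. P is now [[2, 5, 7], [3, 6], [4], [8]].
Step i=7: Q has 7 at row 1, column 3; remove that cell from P, ejecting 7. So w(7) = 7. P is now [[2, 5], [3, 6], [4], [8]].
Step i=6: Q has 6 at row 4, column 1; remove 8 from row 4 of P and reverse-bump: 8 enters row 3 and ejects 4; 4 enters row 2 and ejects 3; 3 enters row 1 and ejects 2. So w(6) = 2. P is now [[3, 5], [4, 6], [8]].
Step i=5: Q has 5 at row 2, column 2; remove 6 from row 2 of P and reverse-bump: 6 enters row 1 and ejects 5. So w(5) = 5. P is now [[3, 6], [4], [8]].
Step i=4: Q has 4 at row 3, column 1; remove 8 from row 3 of P and reverse-bump: 8 enters row 2 and ejects 4; 4 enters row 1 and ejects 3. So w(4) = 3. P is now [[4, 6], [8]].
Step i=3: Q has 3 at row 2, column 1; remove 8 from row 2 of P and reverse-bump: 8 enters row 1 and ejects 6. So w(3) = 6. P is now [[4, 8]].
Step i=2: Q has 2 at row 1, column 2; remove that cell from P, ejecting 8. So w(2) = 8. P is now [[4]].
Step i=1: Q has 1 at row 1, column 1; remove that cell from P, ejecting 4. So w(1) = 4. P is now [].

So w = 4 8 6 3 5 2 7 1.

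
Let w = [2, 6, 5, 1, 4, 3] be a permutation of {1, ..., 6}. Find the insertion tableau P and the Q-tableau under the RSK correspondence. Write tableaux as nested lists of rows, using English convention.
P = [[1, 3], [2, 4], [5], [6]], Q = [[1, 2], [3, 5], [4], [6]]

Insert each entry of the permutation into P by Schensted row insertion, recording in Q the position of each new cell.

Insert 2: appended to row 1. P = [[2]].
Insert 6: appended to row 1. P = [[2, 6]].
Insert 5: 5 bumps 6 from row 1; 6 starts row 2. P = [[2, 5], [6]].
Insert 1: 1 bumps 2 from row 1; 2 bumps 6 from row 2; 6 starts row 3. P = [[1, 5], [2], [6]].
Insert 4: 4 bumps 5 from row 1; 5 appends to row 2. P = [[1, 4], [2, 5], [6]].
Insert 3: 3 bumps 4 from row 1; 4 bumps 5 from row 2; 5 bumps 6 from row 3; 6 starts row 4. P = [[1, 3], [2, 4], [5], [6]].

So P = [[1, 3], [2, 4], [5], [6]], Q = [[1, 2], [3, 5], [4], [6]].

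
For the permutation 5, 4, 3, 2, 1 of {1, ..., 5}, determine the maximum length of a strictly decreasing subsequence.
5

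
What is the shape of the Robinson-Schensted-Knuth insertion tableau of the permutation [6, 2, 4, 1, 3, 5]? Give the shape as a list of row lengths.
Row-insert each entry into an empty tableau.

After inserting 6: P = [[6]].
After inserting 2: P = [[2], [6]].
After inserting 4: P = [[2, 4], [6]].
After inserting 1: P = [[1, 4], [2], [6]].
After inserting 3: P = [[1, 3], [2, 4], [6]].
After inserting 5: P = [[1, 3, 5], [2, 4], [6]].

The final insertion tableau P = [[1, 3, 5], [2, 4], [6]] has shape [3, 2, 1].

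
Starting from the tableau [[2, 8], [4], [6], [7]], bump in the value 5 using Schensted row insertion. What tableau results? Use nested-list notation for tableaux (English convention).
In row 1, 5 replaces 8 (the leftmost entry greater than 5); 8 is bumped to row 2. 8 is appended to row 2. The new tableau is [[2, 5], [4, 8], [6], [7]].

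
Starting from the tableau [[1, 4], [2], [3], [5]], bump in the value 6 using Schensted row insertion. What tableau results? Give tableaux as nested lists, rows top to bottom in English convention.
[[1, 4, 6], [2], [3], [5]]

6 is larger than every entry of row 1, so it is appended to row 1. The new tableau is [[1, 4, 6], [2], [3], [5]].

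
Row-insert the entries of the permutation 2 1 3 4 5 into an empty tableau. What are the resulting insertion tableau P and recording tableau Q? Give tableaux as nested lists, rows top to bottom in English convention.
Insert each entry of the permutation into P by Schensted row insertion, recording in Q the position of each new cell.

Insert 2: appended to row 1. P = [[2]], Q = [[1]].
Insert 1: 1 bumps 2 from row 1; 2 starts row 2. P = [[1], [2]], Q = [[1], [2]].
Insert 3: appended to row 1. P = [[1, 3], [2]], Q = [[1, 3], [2]].
Insert 4: appended to row 1. P = [[1, 3, 4], [2]], Q = [[1, 3, 4], [2]].
Insert 5: appended to row 1. P = [[1, 3, 4, 5], [2]], Q = [[1, 3, 4, 5], [2]].

So P = [[1, 3, 4, 5], [2]], Q = [[1, 3, 4, 5], [2]].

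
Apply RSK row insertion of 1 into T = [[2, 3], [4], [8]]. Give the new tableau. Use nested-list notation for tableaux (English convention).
In row 1, 1 replaces 2 (the leftmost entry greater than 1); 2 is bumped to row 2. In row 2, 2 replaces 4 (the leftmost entry greater than 2); 4 is bumped to row 3. In row 3, 4 replaces 8 (the leftmost entry greater than 4); 8 is bumped to row 4. 8 starts a new row 4. The new tableau is [[1, 3], [2], [4], [8]].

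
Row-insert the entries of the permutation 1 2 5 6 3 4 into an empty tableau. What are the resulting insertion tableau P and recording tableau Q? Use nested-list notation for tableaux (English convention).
Insert each entry of the permutation into P by Schensted row insertion, recording in Q the position of each new cell.

Insert 1: appended to row 1. P = [[1]], Q = [[1]].
Insert 2: appended to row 1. P = [[1, 2]], Q = [[1, 2]].
Insert 5: appended to row 1. P = [[1, 2, 5]], Q = [[1, 2, 3]].
Insert 6: appended to row 1. P = [[1, 2, 5, 6]], Q = [[1, 2, 3, 4]].
Insert 3: 3 bumps 5 from row 1; 5 starts row 2. P = [[1, 2, 3, 6], [5]], Q = [[1, 2, 3, 4], [5]].
Insert 4: 4 bumps 6 from row 1; 6 appends to row 2. P = [[1, 2, 3, 4], [5, 6]], Q = [[1, 2, 3, 4], [5, 6]].

So P = [[1, 2, 3, 4], [5, 6]], Q = [[1, 2, 3, 4], [5, 6]].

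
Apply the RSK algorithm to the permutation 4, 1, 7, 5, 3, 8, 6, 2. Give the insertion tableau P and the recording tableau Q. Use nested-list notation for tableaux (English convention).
Insert each entry of the permutation into P by Schensted row insertion, recording in Q the position of each new cell.

Insert 4: appended to row 1. P = [[4]].
Insert 1: 1 bumps 4 from row 1; 4 starts row 2. P = [[1], [4]].
Insert 7: appended to row 1. P = [[1, 7], [4]].
Insert 5: 5 bumps 7 from row 1; 7 appends to row 2. P = [[1, 5], [4, 7]].
Insert 3: 3 bumps 5 from row 1; 5 bumps 7 from row 2; 7 starts row 3. P = [[1, 3], [4, 5], [7]].
Insert 8: appended to row 1. P = [[1, 3, 8], [4, 5], [7]].
Insert 6: 6 bumps 8 from row 1; 8 appends to row 2. P = [[1, 3, 6], [4, 5, 8], [7]].
Insert 2: 2 bumps 3 from row 1; 3 bumps 4 from row 2; 4 bumps 7 from row 3; 7 starts row 4. P = [[1, 2, 6], [3, 5, 8], [4], [7]].

So P = [[1, 2, 6], [3, 5, 8], [4], [7]], Q = [[1, 3, 6], [2, 4, 7], [5], [8]].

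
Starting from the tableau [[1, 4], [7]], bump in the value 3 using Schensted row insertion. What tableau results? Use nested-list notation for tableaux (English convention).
[[1, 3], [4], [7]]

In row 1, 3 replaces 4 (the leftmost entry greater than 3); 4 is bumped to row 2. In row 2, 4 replaces 7 (the leftmost entry greater than 4); 7 is bumped to row 3. 7 starts a new row 3. The new tableau is [[1, 3], [4], [7]].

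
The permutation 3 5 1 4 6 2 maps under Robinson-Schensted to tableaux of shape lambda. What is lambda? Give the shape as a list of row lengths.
[3, 2, 1]

RSK row insertion gives P = [[1, 2, 6], [3, 4], [5]], which has shape [3, 2, 1].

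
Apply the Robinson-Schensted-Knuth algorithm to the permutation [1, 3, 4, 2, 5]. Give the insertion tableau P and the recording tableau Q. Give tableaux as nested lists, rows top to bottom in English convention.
P = [[1, 2, 4, 5], [3]], Q = [[1, 2, 3, 5], [4]]

Insert each entry of the permutation into P by Schensted row insertion, recording in Q the position of each new cell.

Insert 1: appended to row 1. P = [[1]].
Insert 3: appended to row 1. P = [[1, 3]].
Insert 4: appended to row 1. P = [[1, 3, 4]].
Insert 2: 2 bumps 3 from row 1; 3 starts row 2. P = [[1, 2, 4], [3]].
Insert 5: appended to row 1. P = [[1, 2, 4, 5], [3]].

So P = [[1, 2, 4, 5], [3]], Q = [[1, 2, 3, 5], [4]].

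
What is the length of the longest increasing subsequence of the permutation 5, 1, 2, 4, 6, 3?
4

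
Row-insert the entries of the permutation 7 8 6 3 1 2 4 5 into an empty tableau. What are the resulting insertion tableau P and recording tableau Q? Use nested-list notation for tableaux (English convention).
Insert each entry of the permutation into P by Schensted row insertion, recording in Q the position of each new cell.

Insert 7: appended to row 1. P = [[7]].
Insert 8: appended to row 1. P = [[7, 8]].
Insert 6: 6 bumps 7 from row 1; 7 starts row 2. P = [[6, 8], [7]].
Insert 3: 3 bumps 6 from row 1; 6 bumps 7 from row 2; 7 starts row 3. P = [[3, 8], [6], [7]].
Insert 1: 1 bumps 3 from row 1; 3 bumps 6 from row 2; 6 bumps 7 from row 3; 7 starts row 4. P = [[1, 8], [3], [6], [7]].
Insert 2: 2 bumps 8 from row 1; 8 appends to row 2. P = [[1, 2], [3, 8], [6], [7]].
Insert 4: appended to row 1. P = [[1, 2, 4], [3, 8], [6], [7]].
Insert 5: appended to row 1. P = [[1, 2, 4, 5], [3, 8], [6], [7]].

So P = [[1, 2, 4, 5], [3, 8], [6], [7]], Q = [[1, 2, 7, 8], [3, 6], [4], [5]].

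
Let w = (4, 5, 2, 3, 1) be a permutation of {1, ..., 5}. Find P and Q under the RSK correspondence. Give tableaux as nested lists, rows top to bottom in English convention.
P = [[1, 3], [2, 5], [4]], Q = [[1, 2], [3, 4], [5]]

Insert each entry of the permutation into P by Schensted row insertion, recording in Q the position of each new cell.

Insert 4: appended to row 1. P = [[4]], Q = [[1]].
Insert 5: appended to row 1. P = [[4, 5]], Q = [[1, 2]].
Insert 2: 2 bumps 4 from row 1; 4 starts row 2. P = [[2, 5], [4]], Q = [[1, 2], [3]].
Insert 3: 3 bumps 5 from row 1; 5 appends to row 2. P = [[2, 3], [4, 5]], Q = [[1, 2], [3, 4]].
Insert 1: 1 bumps 2 from row 1; 2 bumps 4 from row 2; 4 starts row 3. P = [[1, 3], [2, 5], [4]], Q = [[1, 2], [3, 4], [5]].

So P = [[1, 3], [2, 5], [4]], Q = [[1, 2], [3, 4], [5]].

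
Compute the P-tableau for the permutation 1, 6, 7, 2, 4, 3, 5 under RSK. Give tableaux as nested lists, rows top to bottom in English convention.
P = [[1, 2, 3, 5], [4, 7], [6]]

After inserting 1: P = [[1]].
After inserting 6: P = [[1, 6]].
After inserting 7: P = [[1, 6, 7]].
After inserting 2: P = [[1, 2, 7], [6]].
After inserting 4: P = [[1, 2, 4], [6, 7]].
After inserting 3: P = [[1, 2, 3], [4, 7], [6]].
After inserting 5: P = [[1, 2, 3, 5], [4, 7], [6]].

So P = [[1, 2, 3, 5], [4, 7], [6]].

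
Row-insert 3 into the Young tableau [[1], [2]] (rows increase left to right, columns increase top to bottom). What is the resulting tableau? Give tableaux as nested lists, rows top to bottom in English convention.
3 is larger than every entry of row 1, so it is appended to row 1. The new tableau is [[1, 3], [2]].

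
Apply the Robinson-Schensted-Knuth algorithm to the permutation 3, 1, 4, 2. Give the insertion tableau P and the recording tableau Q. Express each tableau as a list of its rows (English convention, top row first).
P = [[1, 2], [3, 4]], Q = [[1, 3], [2, 4]]

Insert each entry of the permutation into P by Schensted row insertion, recording in Q the position of each new cell.

After inserting 3: P = [[3]].
After inserting 1: P = [[1], [3]].
After inserting 4: P = [[1, 4], [3]].
After inserting 2: P = [[1, 2], [3, 4]].

So P = [[1, 2], [3, 4]], Q = [[1, 3], [2, 4]].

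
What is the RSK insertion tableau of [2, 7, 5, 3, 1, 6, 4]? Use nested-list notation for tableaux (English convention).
Insert 2: appended to row 1. P = [[2]].
Insert 7: appended to row 1. P = [[2, 7]].
Insert 5: 5 bumps 7 from row 1; 7 starts row 2. P = [[2, 5], [7]].
Insert 3: 3 bumps 5 from row 1; 5 bumps 7 from row 2; 7 starts row 3. P = [[2, 3], [5], [7]].
Insert 1: 1 bumps 2 from row 1; 2 bumps 5 from row 2; 5 bumps 7 from row 3; 7 starts row 4. P = [[1, 3], [2], [5], [7]].
Insert 6: appended to row 1. P = [[1, 3, 6], [2], [5], [7]].
Insert 4: 4 bumps 6 from row 1; 6 appends to row 2. P = [[1, 3, 4], [2, 6], [5], [7]].

So P = [[1, 3, 4], [2, 6], [5], [7]].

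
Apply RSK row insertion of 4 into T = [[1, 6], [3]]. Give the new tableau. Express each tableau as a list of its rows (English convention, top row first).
[[1, 4], [3, 6]]

In row 1, 4 replaces 6 (the leftmost entry greater than 4); 6 is bumped to row 2. 6 is appended to row 2. The new tableau is [[1, 4], [3, 6]].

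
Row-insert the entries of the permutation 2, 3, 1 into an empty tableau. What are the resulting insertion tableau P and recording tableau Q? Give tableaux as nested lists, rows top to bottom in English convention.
Insert each entry of the permutation into P by Schensted row insertion, recording in Q the position of each new cell.

Insert 2: appended to row 1. P = [[2]], Q = [[1]].
Insert 3: appended to row 1. P = [[2, 3]], Q = [[1, 2]].
Insert 1: 1 bumps 2 from row 1; 2 starts row 2. P = [[1, 3], [2]], Q = [[1, 2], [3]].

So P = [[1, 3], [2]], Q = [[1, 2], [3]].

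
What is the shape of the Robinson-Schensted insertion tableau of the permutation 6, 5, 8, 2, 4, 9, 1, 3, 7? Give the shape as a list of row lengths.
Row-insert each entry into an empty tableau.

After inserting 6: P = [[6]].
After inserting 5: P = [[5], [6]].
After inserting 8: P = [[5, 8], [6]].
After inserting 2: P = [[2, 8], [5], [6]].
After inserting 4: P = [[2, 4], [5, 8], [6]].
After inserting 9: P = [[2, 4, 9], [5, 8], [6]].
After inserting 1: P = [[1, 4, 9], [2, 8], [5], [6]].
After inserting 3: P = [[1, 3, 9], [2, 4], [5, 8], [6]].
After inserting 7: P = [[1, 3, 7], [2, 4, 9], [5, 8], [6]].

The final insertion tableau P = [[1, 3, 7], [2, 4, 9], [5, 8], [6]] has shape [3, 3, 2, 1].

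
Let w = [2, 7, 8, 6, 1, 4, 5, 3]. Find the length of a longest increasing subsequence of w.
3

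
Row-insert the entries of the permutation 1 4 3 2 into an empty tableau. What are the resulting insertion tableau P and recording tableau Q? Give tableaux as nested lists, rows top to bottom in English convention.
P = [[1, 2], [3], [4]], Q = [[1, 2], [3], [4]]

Insert each entry of the permutation into P by Schensted row insertion, recording in Q the position of each new cell.

Insert 1: appended to row 1. P = [[1]], Q = [[1]].
Insert 4: appended to row 1. P = [[1, 4]], Q = [[1, 2]].
Insert 3: 3 bumps 4 from row 1; 4 starts row 2. P = [[1, 3], [4]], Q = [[1, 2], [3]].
Insert 2: 2 bumps 3 from row 1; 3 bumps 4 from row 2; 4 starts row 3. P = [[1, 2], [3], [4]], Q = [[1, 2], [3], [4]].

So P = [[1, 2], [3], [4]], Q = [[1, 2], [3], [4]].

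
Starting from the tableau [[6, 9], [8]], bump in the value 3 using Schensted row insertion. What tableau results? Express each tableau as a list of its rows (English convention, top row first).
In row 1, 3 replaces 6 (the leftmost entry greater than 3); 6 is bumped to row 2. In row 2, 6 replaces 8 (the leftmost entry greater than 6); 8 is bumped to row 3. 8 starts a new row 3. The new tableau is [[3, 9], [6], [8]].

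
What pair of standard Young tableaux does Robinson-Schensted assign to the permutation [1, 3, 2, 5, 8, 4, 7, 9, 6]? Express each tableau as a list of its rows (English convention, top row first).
Insert each entry of the permutation into P by Schensted row insertion, recording in Q the position of each new cell.

Insert 1: appended to row 1. P = [[1]].
Insert 3: appended to row 1. P = [[1, 3]].
Insert 2: 2 bumps 3 from row 1; 3 starts row 2. P = [[1, 2], [3]].
Insert 5: appended to row 1. P = [[1, 2, 5], [3]].
Insert 8: appended to row 1. P = [[1, 2, 5, 8], [3]].
Insert 4: 4 bumps 5 from row 1; 5 appends to row 2. P = [[1, 2, 4, 8], [3, 5]].
Insert 7: 7 bumps 8 from row 1; 8 appends to row 2. P = [[1, 2, 4, 7], [3, 5, 8]].
Insert 9: appended to row 1. P = [[1, 2, 4, 7, 9], [3, 5, 8]].
Insert 6: 6 bumps 7 from row 1; 7 bumps 8 from row 2; 8 starts row 3. P = [[1, 2, 4, 6, 9], [3, 5, 7], [8]].

So P = [[1, 2, 4, 6, 9], [3, 5, 7], [8]], Q = [[1, 2, 4, 5, 8], [3, 6, 7], [9]].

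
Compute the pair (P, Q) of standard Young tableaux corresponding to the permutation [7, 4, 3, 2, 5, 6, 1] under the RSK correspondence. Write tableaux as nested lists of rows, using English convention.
P = [[1, 5, 6], [2], [3], [4], [7]], Q = [[1, 5, 6], [2], [3], [4], [7]]

Insert each entry of the permutation into P by Schensted row insertion, recording in Q the position of each new cell.

Insert 7: appended to row 1. P = [[7]], Q = [[1]].
Insert 4: 4 bumps 7 from row 1; 7 starts row 2. P = [[4], [7]], Q = [[1], [2]].
Insert 3: 3 bumps 4 from row 1; 4 bumps 7 from row 2; 7 starts row 3. P = [[3], [4], [7]], Q = [[1], [2], [3]].
Insert 2: 2 bumps 3 from row 1; 3 bumps 4 from row 2; 4 bumps 7 from row 3; 7 starts row 4. P = [[2], [3], [4], [7]], Q = [[1], [2], [3], [4]].
Insert 5: appended to row 1. P = [[2, 5], [3], [4], [7]], Q = [[1, 5], [2], [3], [4]].
Insert 6: appended to row 1. P = [[2, 5, 6], [3], [4], [7]], Q = [[1, 5, 6], [2], [3], [4]].
Insert 1: 1 bumps 2 from row 1; 2 bumps 3 from row 2; 3 bumps 4 from row 3; 4 bumps 7 from row 4; 7 starts row 5. P = [[1, 5, 6], [2], [3], [4], [7]], Q = [[1, 5, 6], [2], [3], [4], [7]].

So P = [[1, 5, 6], [2], [3], [4], [7]], Q = [[1, 5, 6], [2], [3], [4], [7]].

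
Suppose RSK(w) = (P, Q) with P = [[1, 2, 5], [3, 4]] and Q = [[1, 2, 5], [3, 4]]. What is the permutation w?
3 4 1 2 5

Reverse the RSK construction: for i from n down to 1, find the cell of Q containing i, remove the entry at that cell from P, and reverse-bump it up through P; the value ejected from row 1 is w(i).

Step i=5: Q has 5 at row 1, column 3; remove that cell from P, ejecting 5. So w(5) = 5. P is now [[1, 2], [3, 4]].
Step i=4: Q has 4 at row 2, column 2; remove 4 from row 2 of P and reverse-bump: 4 enters row 1 and ejects 2. So w(4) = 2. P is now [[1, 4], [3]].
Step i=3: Q has 3 at row 2, column 1; remove 3 from row 2 of P and reverse-bump: 3 enters row 1 and ejects 1. So w(3) = 1. P is now [[3, 4]].
Step i=2: Q has 2 at row 1, column 2; remove that cell from P, ejecting 4. So w(2) = 4. P is now [[3]].
Step i=1: Q has 1 at row 1, column 1; remove that cell from P, ejecting 3. So w(1) = 3. P is now [].

So w = 3 4 1 2 5.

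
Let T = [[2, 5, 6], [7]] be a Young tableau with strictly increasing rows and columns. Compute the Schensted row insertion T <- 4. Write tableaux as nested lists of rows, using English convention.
In row 1, 4 replaces 5 (the leftmost entry greater than 4); 5 is bumped to row 2. In row 2, 5 replaces 7 (the leftmost entry greater than 5); 7 is bumped to row 3. 7 starts a new row 3. The new tableau is [[2, 4, 6], [5], [7]].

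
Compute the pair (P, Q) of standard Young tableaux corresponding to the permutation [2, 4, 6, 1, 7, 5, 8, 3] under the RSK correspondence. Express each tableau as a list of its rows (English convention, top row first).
Insert each entry of the permutation into P by Schensted row insertion, recording in Q the position of each new cell.

Insert 2: appended to row 1. P = [[2]].
Insert 4: appended to row 1. P = [[2, 4]].
Insert 6: appended to row 1. P = [[2, 4, 6]].
Insert 1: 1 bumps 2 from row 1; 2 starts row 2. P = [[1, 4, 6], [2]].
Insert 7: appended to row 1. P = [[1, 4, 6, 7], [2]].
Insert 5: 5 bumps 6 from row 1; 6 appends to row 2. P = [[1, 4, 5, 7], [2, 6]].
Insert 8: appended to row 1. P = [[1, 4, 5, 7, 8], [2, 6]].
Insert 3: 3 bumps 4 from row 1; 4 bumps 6 from row 2; 6 starts row 3. P = [[1, 3, 5, 7, 8], [2, 4], [6]].

So P = [[1, 3, 5, 7, 8], [2, 4], [6]], Q = [[1, 2, 3, 5, 7], [4, 6], [8]].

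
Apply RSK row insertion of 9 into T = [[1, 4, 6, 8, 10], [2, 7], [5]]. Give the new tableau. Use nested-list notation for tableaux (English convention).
In row 1, 9 replaces 10 (the leftmost entry greater than 9); 10 is bumped to row 2. 10 is appended to row 2. The new tableau is [[1, 4, 6, 8, 9], [2, 7, 10], [5]].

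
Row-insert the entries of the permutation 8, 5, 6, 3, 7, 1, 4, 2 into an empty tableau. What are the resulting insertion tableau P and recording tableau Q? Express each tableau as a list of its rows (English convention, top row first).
P = [[1, 2, 7], [3, 4], [5, 6], [8]], Q = [[1, 3, 5], [2, 7], [4, 8], [6]]

Insert each entry of the permutation into P by Schensted row insertion, recording in Q the position of each new cell.

Insert 8: appended to row 1. P = [[8]].
Insert 5: 5 bumps 8 from row 1; 8 starts row 2. P = [[5], [8]].
Insert 6: appended to row 1. P = [[5, 6], [8]].
Insert 3: 3 bumps 5 from row 1; 5 bumps 8 from row 2; 8 starts row 3. P = [[3, 6], [5], [8]].
Insert 7: appended to row 1. P = [[3, 6, 7], [5], [8]].
Insert 1: 1 bumps 3 from row 1; 3 bumps 5 from row 2; 5 bumps 8 from row 3; 8 starts row 4. P = [[1, 6, 7], [3], [5], [8]].
Insert 4: 4 bumps 6 from row 1; 6 appends to row 2. P = [[1, 4, 7], [3, 6], [5], [8]].
Insert 2: 2 bumps 4 from row 1; 4 bumps 6 from row 2; 6 appends to row 3. P = [[1, 2, 7], [3, 4], [5, 6], [8]].

So P = [[1, 2, 7], [3, 4], [5, 6], [8]], Q = [[1, 3, 5], [2, 7], [4, 8], [6]].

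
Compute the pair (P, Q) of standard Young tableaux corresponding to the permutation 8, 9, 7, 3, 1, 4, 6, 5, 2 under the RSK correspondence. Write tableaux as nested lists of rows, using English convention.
P = [[1, 2, 5], [3, 4], [6, 9], [7], [8]], Q = [[1, 2, 7], [3, 6], [4, 8], [5], [9]]

Insert each entry of the permutation into P by Schensted row insertion, recording in Q the position of each new cell.

After inserting 8: P = [[8]].
After inserting 9: P = [[8, 9]].
After inserting 7: P = [[7, 9], [8]].
After inserting 3: P = [[3, 9], [7], [8]].
After inserting 1: P = [[1, 9], [3], [7], [8]].
After inserting 4: P = [[1, 4], [3, 9], [7], [8]].
After inserting 6: P = [[1, 4, 6], [3, 9], [7], [8]].
After inserting 5: P = [[1, 4, 5], [3, 6], [7, 9], [8]].
After inserting 2: P = [[1, 2, 5], [3, 4], [6, 9], [7], [8]].

So P = [[1, 2, 5], [3, 4], [6, 9], [7], [8]], Q = [[1, 2, 7], [3, 6], [4, 8], [5], [9]].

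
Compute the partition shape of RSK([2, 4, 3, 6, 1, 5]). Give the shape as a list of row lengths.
[3, 2, 1]

RSK row insertion gives P = [[1, 3, 5], [2, 6], [4]], which has shape [3, 2, 1].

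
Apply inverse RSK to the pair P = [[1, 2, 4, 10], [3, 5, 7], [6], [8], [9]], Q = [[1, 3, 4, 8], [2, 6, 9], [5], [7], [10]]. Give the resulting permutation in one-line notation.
Reverse the RSK construction: for i from n down to 1, find the cell of Q containing i, remove the entry at that cell from P, and reverse-bump it up through P; the value ejected from row 1 is w(i).

Step i=10: Q has 10 at row 5, column 1; remove 9 from row 5 of P and reverse-bump: 9 enters row 4 and ejects 8; 8 enters row 3 and ejects 6; 6 enters row 2 and ejects 5; 5 enters row 1 and ejects 4. So w(10) = 4. P is now [[1, 2, 5, 10], [3, 6, 7], [8], [9]].
Step i=9: Q has 9 at row 2, column 3; remove 7 from row 2 of P and reverse-bump: 7 enters row 1 and ejects 5. So w(9) = 5. P is now [[1, 2, 7, 10], [3, 6], [8], [9]].
Step i=8: Q has 8 at row 1, column 4; remove that cell from P, ejecting 10. So w(8) = 10. P is now [[1, 2, 7], [3, 6], [8], [9]].
Step i=7: Q has 7 at row 4, column 1; remove 9 from row 4 of P and reverse-bump: 9 enters row 3 and ejects 8; 8 enters row 2 and ejects 6; 6 enters row 1 and ejects 2. So w(7) = 2. P is now [[1, 6, 7], [3, 8], [9]].
Step i=6: Q has 6 at row 2, column 2; remove 8 from row 2 of P and reverse-bump: 8 enters row 1 and ejects 7. So w(6) = 7. P is now [[1, 6, 8], [3], [9]].
Step i=5: Q has 5 at row 3, column 1; remove 9 from row 3 of P and reverse-bump: 9 enters row 2 and ejects 3; 3 enters row 1 and ejects 1. So w(5) = 1. P is now [[3, 6, 8], [9]].
Step i=4: Q has 4 at row 1, column 3; remove that cell from P, ejecting 8. So w(4) = 8. P is now [[3, 6], [9]].
Step i=3: Q has 3 at row 1, column 2; remove that cell from P, ejecting 6. So w(3) = 6. P is now [[3], [9]].
Step i=2: Q has 2 at row 2, column 1; remove 9 from row 2 of P and reverse-bump: 9 enters row 1 and ejects 3. So w(2) = 3. P is now [[9]].
Step i=1: Q has 1 at row 1, column 1; remove that cell from P, ejecting 9. So w(1) = 9. P is now [].

So w = 9 3 6 8 1 7 2 10 5 4.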